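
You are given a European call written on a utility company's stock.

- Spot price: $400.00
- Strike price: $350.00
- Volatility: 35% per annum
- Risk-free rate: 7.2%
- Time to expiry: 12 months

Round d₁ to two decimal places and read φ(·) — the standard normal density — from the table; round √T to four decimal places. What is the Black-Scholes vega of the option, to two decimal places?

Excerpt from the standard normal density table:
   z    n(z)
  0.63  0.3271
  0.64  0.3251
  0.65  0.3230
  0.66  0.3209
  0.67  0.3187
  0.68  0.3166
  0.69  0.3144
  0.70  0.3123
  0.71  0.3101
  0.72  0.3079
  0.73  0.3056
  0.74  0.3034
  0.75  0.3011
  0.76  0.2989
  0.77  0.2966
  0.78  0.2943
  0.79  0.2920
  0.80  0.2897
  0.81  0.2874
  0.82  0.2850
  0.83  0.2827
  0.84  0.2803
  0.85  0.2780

T = 1;  σ√T = 0.3500
d₁ = [ln(400/350) + (0.072 + 0.35²/2)·1] / 0.3500 = [0.1335 + 0.1332] / 0.3500 = 0.7622 ⇒ 0.76
√T = √1 = 1.0000
φ(d₁) = φ(0.76) = 0.2989
vega = S·φ(d₁)·√T = 400·0.2989·1.0000 = 119.5600
(Call and put vega coincide under Black-Scholes.)

119.56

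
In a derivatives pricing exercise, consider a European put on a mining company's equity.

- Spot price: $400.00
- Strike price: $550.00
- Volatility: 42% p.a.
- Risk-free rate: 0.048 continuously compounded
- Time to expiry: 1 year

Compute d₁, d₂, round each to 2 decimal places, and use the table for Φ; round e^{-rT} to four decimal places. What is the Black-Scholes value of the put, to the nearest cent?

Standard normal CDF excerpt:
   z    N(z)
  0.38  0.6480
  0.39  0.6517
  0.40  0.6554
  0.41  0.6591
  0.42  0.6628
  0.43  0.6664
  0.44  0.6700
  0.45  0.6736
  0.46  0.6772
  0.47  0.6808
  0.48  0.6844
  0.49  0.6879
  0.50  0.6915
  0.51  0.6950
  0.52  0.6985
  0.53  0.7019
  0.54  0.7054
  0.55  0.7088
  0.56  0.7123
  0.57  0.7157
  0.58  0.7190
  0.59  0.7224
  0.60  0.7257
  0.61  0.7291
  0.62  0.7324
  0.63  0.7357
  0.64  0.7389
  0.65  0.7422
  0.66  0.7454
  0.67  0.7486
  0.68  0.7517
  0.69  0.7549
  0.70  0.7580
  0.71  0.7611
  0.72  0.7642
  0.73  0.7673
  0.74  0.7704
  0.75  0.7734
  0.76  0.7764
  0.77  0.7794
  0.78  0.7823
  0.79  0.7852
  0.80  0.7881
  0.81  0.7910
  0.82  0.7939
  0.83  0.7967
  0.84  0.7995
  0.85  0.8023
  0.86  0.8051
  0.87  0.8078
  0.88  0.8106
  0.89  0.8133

$154.01

σ√T = 0.42·√1 = 0.4200
d₁ = [ln(400/550) + (0.048 + 0.42²/2)·1] / 0.4200 = [-0.3185 + 0.1362] / 0.4200 = -0.4339 ⇒ -0.43
d₂ = d₁ − σ√T = -0.4339 − 0.4200 = -0.8539 ⇒ -0.85
e^(−rT) = e^(−0.048·1) = 0.9531
N(−d₂) = N(0.85) = 0.8023;  N(−d₁) = N(0.43) = 0.6664
P = 550·0.9531·0.8023 − 400·0.6664 = 420.5697 − 266.5600 = 154.0097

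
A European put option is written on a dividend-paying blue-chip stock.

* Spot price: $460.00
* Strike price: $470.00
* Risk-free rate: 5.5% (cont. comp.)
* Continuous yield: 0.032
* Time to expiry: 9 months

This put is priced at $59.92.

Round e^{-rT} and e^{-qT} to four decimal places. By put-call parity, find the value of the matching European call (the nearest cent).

exp(−qT) = exp(−0.032·0.75) = 0.9763;  exp(−rT) = exp(−0.055·0.75) = 0.9596
Put-call parity: C − P = S·e^(−qT) − K·e^(−rT) = 460·0.9763 − 470·0.9596 = 449.0980 − 451.0120 = -1.9140
C = P + (C − P) = 59.92 + (-1.9140) = 58.0060

$58.01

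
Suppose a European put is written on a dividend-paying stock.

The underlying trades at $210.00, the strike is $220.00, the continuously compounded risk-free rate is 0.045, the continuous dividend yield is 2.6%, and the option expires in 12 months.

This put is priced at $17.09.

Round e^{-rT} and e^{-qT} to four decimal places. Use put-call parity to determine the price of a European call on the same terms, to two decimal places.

$11.37

e^(−qT) = e^(−0.026·1) = 0.9743;  e^(−rT) = e^(−0.045·1) = 0.9560
Put-call parity: C − P = S·e^(−qT) − K·e^(−rT) = 210·0.9743 − 220·0.9560 = 204.6030 − 210.3200 = -5.7170
C = P + (C − P) = 17.09 + (-5.7170) = 11.3730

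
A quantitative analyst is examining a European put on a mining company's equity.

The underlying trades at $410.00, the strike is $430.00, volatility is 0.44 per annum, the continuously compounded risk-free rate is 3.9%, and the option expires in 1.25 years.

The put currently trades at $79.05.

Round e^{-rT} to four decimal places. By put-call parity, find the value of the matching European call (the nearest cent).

exp(−rT) = exp(−0.039·1.25) = 0.9524
Put-call parity: C − P = S − K·e^(−rT) = 410 − 430·0.9524 = 410 − 409.5320 = 0.4680
C = P + (C − P) = 79.05 + (0.4680) = 79.5180

$79.52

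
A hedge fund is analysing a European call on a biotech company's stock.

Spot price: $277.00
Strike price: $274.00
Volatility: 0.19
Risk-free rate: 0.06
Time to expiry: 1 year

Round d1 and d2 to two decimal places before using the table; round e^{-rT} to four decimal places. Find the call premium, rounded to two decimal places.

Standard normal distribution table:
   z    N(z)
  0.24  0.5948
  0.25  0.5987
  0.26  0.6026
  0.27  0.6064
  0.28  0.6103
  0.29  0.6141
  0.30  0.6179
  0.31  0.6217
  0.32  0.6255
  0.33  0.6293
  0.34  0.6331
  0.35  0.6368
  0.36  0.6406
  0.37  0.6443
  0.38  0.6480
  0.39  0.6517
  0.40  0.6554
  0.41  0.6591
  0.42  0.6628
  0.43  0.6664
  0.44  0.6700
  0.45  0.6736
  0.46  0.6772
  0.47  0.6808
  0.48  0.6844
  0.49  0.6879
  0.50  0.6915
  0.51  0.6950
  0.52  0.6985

σ√T = 0.19 × 1.0000 = 0.1900
ln(S/K) + (r + σ²/2)T = ln(277/274) + (0.06 + 0.19²/2)·1 = 0.0109 + 0.0780 = 0.0889
d₁ = 0.0889 / 0.1900 = 0.4681 → 0.47
d₂ = d₁ − σ√T = 0.4681 − 0.1900 = 0.2781 → 0.28
exp(−rT) = exp(−0.06·1) = 0.9418
N(d₁) = N(0.47) = 0.6808;  N(d₂) = N(0.28) = 0.6103
C = 277·0.6808 − 274·0.9418·0.6103 = 188.5816 − 157.4899 = 31.0917

$31.09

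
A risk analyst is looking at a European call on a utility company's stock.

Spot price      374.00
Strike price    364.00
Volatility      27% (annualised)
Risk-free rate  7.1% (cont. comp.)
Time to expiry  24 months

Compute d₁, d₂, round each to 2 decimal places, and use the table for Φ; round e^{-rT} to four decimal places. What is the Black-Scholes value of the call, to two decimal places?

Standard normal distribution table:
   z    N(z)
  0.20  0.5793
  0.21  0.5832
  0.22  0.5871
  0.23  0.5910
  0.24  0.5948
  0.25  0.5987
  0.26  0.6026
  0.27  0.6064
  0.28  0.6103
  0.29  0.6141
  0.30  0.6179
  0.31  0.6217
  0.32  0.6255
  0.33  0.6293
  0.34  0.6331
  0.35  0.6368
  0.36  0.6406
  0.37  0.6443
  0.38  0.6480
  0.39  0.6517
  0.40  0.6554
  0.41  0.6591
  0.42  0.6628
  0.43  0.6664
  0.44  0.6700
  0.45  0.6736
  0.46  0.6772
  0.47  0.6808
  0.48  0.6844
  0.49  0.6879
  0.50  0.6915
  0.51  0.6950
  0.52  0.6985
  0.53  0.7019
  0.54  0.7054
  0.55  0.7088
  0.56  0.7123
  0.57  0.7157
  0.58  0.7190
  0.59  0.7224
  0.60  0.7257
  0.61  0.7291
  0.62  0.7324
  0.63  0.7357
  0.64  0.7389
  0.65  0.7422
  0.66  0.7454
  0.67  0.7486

86.08

σ√T = 0.27 × 1.4142 = 0.3818
ln(S/K) + (r + σ²/2)T = ln(374/364) + (0.071 + 0.27²/2)·2 = 0.0271 + 0.2149 = 0.2420
d₁ = 0.2420 / 0.3818 = 0.6338 ⇒ 0.63
d₂ = d₁ − σ√T = 0.6338 − 0.3818 = 0.2519 ⇒ 0.25
exp(−rT) = exp(−0.071·2) = 0.8676
C = 374·N(0.63) − 364·0.8676·N(0.25) = 374·0.7357 − 364·0.8676·0.5987 = 275.1518 − 189.0733 = 86.0785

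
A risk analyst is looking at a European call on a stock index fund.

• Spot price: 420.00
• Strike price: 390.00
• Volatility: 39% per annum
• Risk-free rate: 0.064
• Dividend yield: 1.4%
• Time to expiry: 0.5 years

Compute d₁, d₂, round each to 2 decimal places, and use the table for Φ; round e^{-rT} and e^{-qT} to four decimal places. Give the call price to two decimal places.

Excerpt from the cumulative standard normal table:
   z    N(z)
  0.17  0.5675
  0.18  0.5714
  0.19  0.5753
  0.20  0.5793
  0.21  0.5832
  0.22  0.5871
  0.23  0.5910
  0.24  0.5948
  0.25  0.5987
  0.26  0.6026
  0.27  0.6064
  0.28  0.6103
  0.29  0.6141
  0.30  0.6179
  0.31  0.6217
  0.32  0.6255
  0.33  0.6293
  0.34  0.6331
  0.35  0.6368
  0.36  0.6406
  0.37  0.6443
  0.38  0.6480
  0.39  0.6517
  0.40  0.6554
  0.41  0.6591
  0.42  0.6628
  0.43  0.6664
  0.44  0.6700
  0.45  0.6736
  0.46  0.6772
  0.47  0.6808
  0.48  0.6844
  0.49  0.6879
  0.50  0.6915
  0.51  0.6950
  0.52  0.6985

66.64

T = 0.5;  σ√T = 0.2758
d₁ = [ln(420/390) + (0.064 − 0.014 + 0.39²/2)·0.5] / 0.2758 = [0.0741 + 0.0630] / 0.2758 = 0.4973 → 0.50
d₂ = d₁ − σ√T = 0.4973 − 0.2758 = 0.2215 → 0.22
e^(−qT) = e^(−0.014·0.5) = 0.9930;  e^(−rT) = e^(−0.064·0.5) = 0.9685
N(d₁) = N(0.50) = 0.6915;  N(d₂) = N(0.22) = 0.5871
C = 420·0.9930·0.6915 − 390·0.9685·0.5871 = 288.3970 − 221.7565 = 66.6405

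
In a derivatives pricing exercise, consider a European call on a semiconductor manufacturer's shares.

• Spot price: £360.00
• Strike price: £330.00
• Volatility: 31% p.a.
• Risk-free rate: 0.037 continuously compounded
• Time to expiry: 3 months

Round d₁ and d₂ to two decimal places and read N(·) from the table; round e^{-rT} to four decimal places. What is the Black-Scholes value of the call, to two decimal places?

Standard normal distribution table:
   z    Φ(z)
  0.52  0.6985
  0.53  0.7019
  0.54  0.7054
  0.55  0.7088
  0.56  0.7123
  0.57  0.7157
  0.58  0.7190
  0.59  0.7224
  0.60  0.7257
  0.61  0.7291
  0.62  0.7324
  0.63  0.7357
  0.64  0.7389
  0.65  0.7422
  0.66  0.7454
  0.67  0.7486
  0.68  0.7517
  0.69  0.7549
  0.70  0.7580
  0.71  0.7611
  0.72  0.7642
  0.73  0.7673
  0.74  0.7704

σ√T = 0.31 × 0.5000 = 0.1550
d₁ = [ln(360/330) + (0.037 + 0.31²/2)·0.25] / 0.1550 = [0.0870 + 0.0213] / 0.1550 = 0.6985 ≈ 0.70
d₂ = d₁ − σ√T = 0.6985 − 0.1550 = 0.5435 ≈ 0.54
e^(−rT) = e^(−0.037·0.25) = 0.9908
N(d₁) = N(0.70) = 0.7580;  N(d₂) = N(0.54) = 0.7054
C = 360·0.7580 − 330·0.9908·0.7054 = 272.8800 − 230.6404 = 42.2396

£42.24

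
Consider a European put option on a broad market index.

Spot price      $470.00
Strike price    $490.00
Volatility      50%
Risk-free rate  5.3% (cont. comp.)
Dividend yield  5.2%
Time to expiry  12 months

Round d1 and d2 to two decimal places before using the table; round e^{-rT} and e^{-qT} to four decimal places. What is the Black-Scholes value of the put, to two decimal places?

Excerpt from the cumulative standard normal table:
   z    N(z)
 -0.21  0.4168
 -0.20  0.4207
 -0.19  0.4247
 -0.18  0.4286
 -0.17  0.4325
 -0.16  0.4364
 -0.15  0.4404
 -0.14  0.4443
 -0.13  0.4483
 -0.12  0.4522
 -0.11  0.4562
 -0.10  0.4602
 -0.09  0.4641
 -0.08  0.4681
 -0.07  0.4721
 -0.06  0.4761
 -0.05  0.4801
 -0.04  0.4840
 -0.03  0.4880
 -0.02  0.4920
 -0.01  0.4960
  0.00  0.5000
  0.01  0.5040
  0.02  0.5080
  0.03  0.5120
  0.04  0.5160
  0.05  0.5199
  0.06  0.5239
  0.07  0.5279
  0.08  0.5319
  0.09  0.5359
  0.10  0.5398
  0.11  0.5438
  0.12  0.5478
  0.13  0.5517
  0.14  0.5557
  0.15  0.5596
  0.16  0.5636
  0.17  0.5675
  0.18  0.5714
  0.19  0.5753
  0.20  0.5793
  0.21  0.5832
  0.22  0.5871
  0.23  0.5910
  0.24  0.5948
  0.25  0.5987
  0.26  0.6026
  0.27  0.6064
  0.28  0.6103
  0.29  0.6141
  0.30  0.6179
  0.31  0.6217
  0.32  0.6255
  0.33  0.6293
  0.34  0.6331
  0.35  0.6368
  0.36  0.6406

$99.48

T = 1;  σ√T = 0.5000
d₁ = [ln(470/490) + (0.053 − 0.052 + 0.5²/2)·1] / 0.5000 = [-0.0417 + 0.1260] / 0.5000 = 0.1687 which rounds to 0.17
d₂ = d₁ − σ√T = 0.1687 − 0.5000 = -0.3313 which rounds to -0.33
exp(−qT) = exp(−0.052·1) = 0.9493;  exp(−rT) = exp(−0.053·1) = 0.9484
N(−d₂) = N(0.33) = 0.6293;  N(−d₁) = N(-0.17) = 0.4325
P = 490·0.9484·0.6293 − 470·0.9493·0.4325 = 292.4458 − 192.9690 = 99.4768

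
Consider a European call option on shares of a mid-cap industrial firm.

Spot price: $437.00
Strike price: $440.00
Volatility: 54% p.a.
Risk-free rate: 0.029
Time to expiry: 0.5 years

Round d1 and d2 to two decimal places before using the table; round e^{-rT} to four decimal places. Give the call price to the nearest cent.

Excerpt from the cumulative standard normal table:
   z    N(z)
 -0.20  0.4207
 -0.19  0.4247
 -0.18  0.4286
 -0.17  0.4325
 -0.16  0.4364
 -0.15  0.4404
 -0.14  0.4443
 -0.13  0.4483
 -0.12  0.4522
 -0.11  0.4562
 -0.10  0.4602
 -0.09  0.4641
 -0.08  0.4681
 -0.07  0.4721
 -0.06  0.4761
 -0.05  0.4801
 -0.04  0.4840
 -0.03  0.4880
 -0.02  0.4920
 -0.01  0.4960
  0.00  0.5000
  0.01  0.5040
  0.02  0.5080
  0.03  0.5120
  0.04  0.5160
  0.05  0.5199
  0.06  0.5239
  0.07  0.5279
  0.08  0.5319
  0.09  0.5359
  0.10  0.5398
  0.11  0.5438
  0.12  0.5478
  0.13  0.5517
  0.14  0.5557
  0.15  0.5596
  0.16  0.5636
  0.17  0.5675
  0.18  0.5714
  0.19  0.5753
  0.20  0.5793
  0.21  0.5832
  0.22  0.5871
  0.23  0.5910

$67.30

σ√T = 0.54 × 0.7071 = 0.3818
d₁ = [ln(437/440) + (0.029 + 0.54²/2)·0.5] / 0.3818 = [-0.0068 + 0.0874] / 0.3818 = 0.2110 ⇒ 0.21
d₂ = d₁ − σ√T = 0.2110 − 0.3818 = -0.1709 ⇒ -0.17
exp(−rT) = exp(−0.029·0.5) = 0.9856
N(d₁) = N(0.21) = 0.5832;  N(d₂) = N(-0.17) = 0.4325
C = 437·0.5832 − 440·0.9856·0.4325 = 254.8584 − 187.5597 = 67.2987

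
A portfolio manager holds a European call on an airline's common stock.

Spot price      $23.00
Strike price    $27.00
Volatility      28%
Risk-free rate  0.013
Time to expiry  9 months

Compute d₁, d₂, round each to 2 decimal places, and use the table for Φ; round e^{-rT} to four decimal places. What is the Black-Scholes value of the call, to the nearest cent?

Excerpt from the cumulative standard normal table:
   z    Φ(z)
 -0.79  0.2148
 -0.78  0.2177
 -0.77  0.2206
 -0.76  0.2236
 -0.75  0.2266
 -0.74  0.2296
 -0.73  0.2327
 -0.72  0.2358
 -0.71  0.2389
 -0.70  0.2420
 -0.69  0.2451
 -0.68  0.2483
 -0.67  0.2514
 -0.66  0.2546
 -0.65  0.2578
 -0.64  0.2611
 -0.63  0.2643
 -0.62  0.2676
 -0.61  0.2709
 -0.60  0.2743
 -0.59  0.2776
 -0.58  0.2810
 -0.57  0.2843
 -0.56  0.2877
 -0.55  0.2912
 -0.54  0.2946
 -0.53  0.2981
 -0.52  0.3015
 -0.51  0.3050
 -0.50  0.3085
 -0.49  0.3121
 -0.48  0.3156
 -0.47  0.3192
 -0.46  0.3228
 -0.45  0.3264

T = 0.75;  σ√T = 0.2425
d₁ = [ln(23/27) + (0.013 + ½·0.28²)·0.75] / (σ√T) = (-0.1603 + 0.0392) / 0.2425 = -0.4998 ⇒ -0.50
d₂ = -0.4998 − 0.2425 = -0.7423 ⇒ -0.74
exp(−rT) = exp(−0.013·0.75) = 0.9903
N(d₁) = N(-0.50) = 0.3085;  N(d₂) = N(-0.74) = 0.2296
C = 23·0.3085 − 27·0.9903·0.2296 = 7.0955 − 6.1391 = 0.9564

$0.96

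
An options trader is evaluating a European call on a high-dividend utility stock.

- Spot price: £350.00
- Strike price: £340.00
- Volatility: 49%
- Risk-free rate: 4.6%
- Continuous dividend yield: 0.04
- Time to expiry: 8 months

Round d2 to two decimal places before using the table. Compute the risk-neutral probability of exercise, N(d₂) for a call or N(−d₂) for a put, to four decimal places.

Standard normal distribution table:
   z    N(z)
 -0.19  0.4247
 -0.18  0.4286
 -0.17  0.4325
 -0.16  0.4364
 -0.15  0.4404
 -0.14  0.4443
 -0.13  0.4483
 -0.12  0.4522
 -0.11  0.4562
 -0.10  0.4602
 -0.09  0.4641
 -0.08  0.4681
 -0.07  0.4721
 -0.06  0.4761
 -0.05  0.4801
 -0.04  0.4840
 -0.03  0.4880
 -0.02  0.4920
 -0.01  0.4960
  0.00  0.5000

σ√T = 0.49·√0.6667 = 0.4001
d₁ = [ln(350/340) + (0.046 − 0.04 + ½·0.49²)·0.6667] / (σ√T) = (0.0290 + 0.0840) / 0.4001 = 0.2825 ≈ 0.28
d₂ = 0.2825 − 0.4001 = -0.1176 ≈ -0.12
Risk-neutral Pr[S_T > K] = N(d₂) = N(-0.12) = 0.4522

0.4522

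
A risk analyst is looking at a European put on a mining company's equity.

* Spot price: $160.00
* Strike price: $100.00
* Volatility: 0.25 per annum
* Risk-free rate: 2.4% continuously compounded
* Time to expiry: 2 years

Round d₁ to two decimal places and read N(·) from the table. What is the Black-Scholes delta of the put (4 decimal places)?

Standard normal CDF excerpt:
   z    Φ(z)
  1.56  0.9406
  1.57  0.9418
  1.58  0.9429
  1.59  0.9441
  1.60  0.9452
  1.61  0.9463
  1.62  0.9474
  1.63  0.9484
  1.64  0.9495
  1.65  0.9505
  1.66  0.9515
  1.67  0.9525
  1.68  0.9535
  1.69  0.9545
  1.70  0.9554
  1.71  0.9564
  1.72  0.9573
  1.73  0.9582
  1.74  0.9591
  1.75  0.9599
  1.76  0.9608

σ√T = 0.25 × 1.4142 = 0.3536
ln(S/K) + (r + σ²/2)T = ln(160/100) + (0.024 + 0.25²/2)·2 = 0.4700 + 0.1105 = 0.5805
d₁ = 0.5805 / 0.3536 = 1.6419 ≈ 1.64
N(d₁) = N(1.64) = 0.9495
Δ_put = N(d₁) − 1 = 0.9495 − 1 = -0.0505

-0.0505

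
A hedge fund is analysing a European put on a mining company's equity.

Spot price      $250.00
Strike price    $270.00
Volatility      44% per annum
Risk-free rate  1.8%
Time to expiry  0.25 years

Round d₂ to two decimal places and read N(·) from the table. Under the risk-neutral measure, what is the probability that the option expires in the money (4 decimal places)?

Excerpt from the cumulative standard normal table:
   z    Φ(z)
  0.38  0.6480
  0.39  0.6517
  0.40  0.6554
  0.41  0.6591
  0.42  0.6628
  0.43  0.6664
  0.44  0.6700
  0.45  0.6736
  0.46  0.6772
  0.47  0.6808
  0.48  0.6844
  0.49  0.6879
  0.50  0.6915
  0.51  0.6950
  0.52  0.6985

0.6700

σ√T = 0.44 × 0.5000 = 0.2200
d₁ = [ln(250/270) + (0.018 + ½·0.44²)·0.25] / (σ√T) = (-0.0770 + 0.0287) / 0.2200 = -0.2194 which rounds to -0.22
d₂ = -0.2194 − 0.2200 = -0.4394 which rounds to -0.44
Pr(exercise) under Q = N(−d₂) = N(0.44) = 0.6700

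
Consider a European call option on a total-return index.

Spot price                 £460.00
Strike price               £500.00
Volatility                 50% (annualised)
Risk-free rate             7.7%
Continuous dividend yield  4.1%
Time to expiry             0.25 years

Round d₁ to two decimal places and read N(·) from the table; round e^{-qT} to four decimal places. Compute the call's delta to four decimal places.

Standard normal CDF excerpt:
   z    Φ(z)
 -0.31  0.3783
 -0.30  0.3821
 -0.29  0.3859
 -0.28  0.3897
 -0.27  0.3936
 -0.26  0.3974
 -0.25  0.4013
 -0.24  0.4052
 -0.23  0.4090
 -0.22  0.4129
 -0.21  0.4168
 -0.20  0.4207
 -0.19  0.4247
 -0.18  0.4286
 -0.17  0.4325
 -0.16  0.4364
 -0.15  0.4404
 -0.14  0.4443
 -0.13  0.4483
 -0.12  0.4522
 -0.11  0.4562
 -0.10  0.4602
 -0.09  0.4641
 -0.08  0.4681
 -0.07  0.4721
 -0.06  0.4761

0.4281

σ√T = 0.5·√0.25 = 0.2500
d₁ = [ln(460/500) + (0.077 − 0.041 + 0.5²/2)·0.25] / 0.2500 = [-0.0834 + 0.0403] / 0.2500 = -0.1725 which rounds to -0.17
N(d₁) = N(-0.17) = 0.4325
Δ_call = e^(−qT)·N(d₁) = 0.9898·0.4325 = 0.4281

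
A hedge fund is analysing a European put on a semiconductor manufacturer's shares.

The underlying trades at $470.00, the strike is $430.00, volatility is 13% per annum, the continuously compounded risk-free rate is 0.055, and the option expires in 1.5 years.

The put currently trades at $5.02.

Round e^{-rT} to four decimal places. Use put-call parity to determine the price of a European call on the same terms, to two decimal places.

$79.08

e^(−rT) = e^(−0.055·1.5) = 0.9208
Put-call parity: C − P = S − K·e^(−rT) = 470 − 430·0.9208 = 470 − 395.9440 = 74.0560
C = P + (C − P) = 5.02 + (74.0560) = 79.0760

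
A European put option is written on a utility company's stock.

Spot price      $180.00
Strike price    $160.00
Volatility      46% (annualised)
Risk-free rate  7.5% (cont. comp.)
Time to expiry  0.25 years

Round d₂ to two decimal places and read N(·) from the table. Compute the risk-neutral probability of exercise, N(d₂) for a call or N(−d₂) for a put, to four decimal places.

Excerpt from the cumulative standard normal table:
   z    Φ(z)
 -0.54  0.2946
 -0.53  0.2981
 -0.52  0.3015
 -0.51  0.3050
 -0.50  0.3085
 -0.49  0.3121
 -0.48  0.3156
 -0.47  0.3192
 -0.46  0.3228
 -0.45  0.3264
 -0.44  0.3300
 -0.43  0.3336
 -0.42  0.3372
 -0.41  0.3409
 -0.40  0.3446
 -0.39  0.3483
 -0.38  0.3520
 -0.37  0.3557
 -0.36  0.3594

σ√T = 0.46·√0.25 = 0.2300
d₁ = [ln(180/160) + (0.075 + 0.46²/2)·0.25] / 0.2300 = [0.1178 + 0.0452] / 0.2300 = 0.7086 which rounds to 0.71
d₂ = d₁ − σ√T = 0.7086 − 0.2300 = 0.4786 which rounds to 0.48
Risk-neutral Pr[S_T < K] = N(−d₂) = N(-0.48) = 0.3156

0.3156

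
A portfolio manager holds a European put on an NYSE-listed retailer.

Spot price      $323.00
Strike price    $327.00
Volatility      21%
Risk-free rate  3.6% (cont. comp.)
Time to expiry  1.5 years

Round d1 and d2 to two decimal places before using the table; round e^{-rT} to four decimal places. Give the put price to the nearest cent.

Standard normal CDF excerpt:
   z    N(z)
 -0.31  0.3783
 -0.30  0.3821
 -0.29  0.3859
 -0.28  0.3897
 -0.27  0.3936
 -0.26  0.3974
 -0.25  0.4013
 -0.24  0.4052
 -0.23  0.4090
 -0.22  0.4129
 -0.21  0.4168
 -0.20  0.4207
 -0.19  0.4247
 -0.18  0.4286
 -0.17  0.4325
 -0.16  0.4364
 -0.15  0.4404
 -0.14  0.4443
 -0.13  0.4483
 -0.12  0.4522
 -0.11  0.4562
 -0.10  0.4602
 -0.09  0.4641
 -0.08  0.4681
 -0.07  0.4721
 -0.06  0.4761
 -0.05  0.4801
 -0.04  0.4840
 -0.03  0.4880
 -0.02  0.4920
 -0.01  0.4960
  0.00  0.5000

σ√T = 0.21 × 1.2247 = 0.2572
d₁ = [ln(323/327) + (0.036 + 0.21²/2)·1.5] / 0.2572 = [-0.0123 + 0.0871] / 0.2572 = 0.2907 ⇒ 0.29
d₂ = d₁ − σ√T = 0.2907 − 0.2572 = 0.0335 ⇒ 0.03
exp(−rT) = exp(−0.036·1.5) = 0.9474
P = 327·0.9474·N(-0.03) − 323·N(-0.29) = 327·0.9474·0.4880 − 323·0.3859 = 151.1823 − 124.6457 = 26.5366

$26.54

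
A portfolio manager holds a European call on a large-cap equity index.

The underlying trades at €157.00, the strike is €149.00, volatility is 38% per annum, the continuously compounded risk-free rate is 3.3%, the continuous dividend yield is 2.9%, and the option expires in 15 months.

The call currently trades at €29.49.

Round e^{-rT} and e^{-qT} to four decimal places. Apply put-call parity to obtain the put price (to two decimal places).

€21.06

exp(−qT) = exp(−0.029·1.25) = 0.9644;  exp(−rT) = exp(−0.033·1.25) = 0.9596
Put-call parity: C − P = S·e^(−qT) − K·e^(−rT) = 157·0.9644 − 149·0.9596 = 151.4108 − 142.9804 = 8.4304
P = C − (C − P) = 29.49 − (8.4304) = 21.0596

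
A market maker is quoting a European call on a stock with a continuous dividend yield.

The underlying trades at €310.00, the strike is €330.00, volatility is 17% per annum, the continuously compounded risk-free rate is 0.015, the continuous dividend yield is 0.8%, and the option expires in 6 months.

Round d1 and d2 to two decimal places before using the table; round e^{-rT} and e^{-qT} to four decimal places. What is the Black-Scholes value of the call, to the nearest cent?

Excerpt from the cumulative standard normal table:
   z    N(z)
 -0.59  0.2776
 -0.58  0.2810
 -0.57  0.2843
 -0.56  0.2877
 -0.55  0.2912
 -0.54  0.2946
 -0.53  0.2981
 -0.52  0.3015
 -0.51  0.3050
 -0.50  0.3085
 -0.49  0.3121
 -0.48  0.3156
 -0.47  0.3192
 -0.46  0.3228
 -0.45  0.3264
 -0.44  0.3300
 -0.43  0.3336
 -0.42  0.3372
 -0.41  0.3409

T = 0.5;  σ√T = 0.1202
ln(S/K) + (r − q + σ²/2)T = ln(310/330) + (0.015 − 0.008 + 0.17²/2)·0.5 = -0.0625 + 0.0107 = -0.0518
d₁ = -0.0518 / 0.1202 = -0.4309 which rounds to -0.43
d₂ = d₁ − σ√T = -0.4309 − 0.1202 = -0.5511 which rounds to -0.55
exp(−qT) = exp(−0.008·0.5) = 0.9960;  exp(−rT) = exp(−0.015·0.5) = 0.9925
N(d₁) = N(-0.43) = 0.3336;  N(d₂) = N(-0.55) = 0.2912
C = 310·0.9960·0.3336 − 330·0.9925·0.2912 = 103.0023 − 95.3753 = 7.6271

€7.63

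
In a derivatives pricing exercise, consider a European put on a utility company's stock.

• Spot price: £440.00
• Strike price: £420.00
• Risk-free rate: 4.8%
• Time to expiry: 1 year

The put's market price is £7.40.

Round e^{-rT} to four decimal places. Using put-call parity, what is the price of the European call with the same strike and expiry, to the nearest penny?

£47.10

e^(−rT) = e^(−0.048·1) = 0.9531
Put-call parity: C − P = S − K·e^(−rT) = 440 − 420·0.9531 = 440 − 400.3020 = 39.6980
C = P + (C − P) = 7.40 + (39.6980) = 47.0980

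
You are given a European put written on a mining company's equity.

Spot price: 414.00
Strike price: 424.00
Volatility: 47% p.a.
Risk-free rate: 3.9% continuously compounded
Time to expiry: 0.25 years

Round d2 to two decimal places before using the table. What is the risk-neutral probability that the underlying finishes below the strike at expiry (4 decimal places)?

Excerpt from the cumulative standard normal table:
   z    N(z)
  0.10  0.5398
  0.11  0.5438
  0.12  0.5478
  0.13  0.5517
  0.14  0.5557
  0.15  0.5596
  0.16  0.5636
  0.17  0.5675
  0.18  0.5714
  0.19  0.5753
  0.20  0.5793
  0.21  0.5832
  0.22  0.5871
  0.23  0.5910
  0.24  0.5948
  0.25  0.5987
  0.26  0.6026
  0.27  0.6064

0.5714

T = 0.25;  σ√T = 0.2350
ln(S/K) + (r + σ²/2)T = ln(414/424) + (0.039 + 0.47²/2)·0.25 = -0.0239 + 0.0374 = 0.0135
d₁ = 0.0135 / 0.2350 = 0.0574 → 0.06
d₂ = d₁ − σ√T = 0.0574 − 0.2350 = -0.1776 → -0.18
Risk-neutral Pr[S_T < K] = N(−d₂) = N(0.18) = 0.5714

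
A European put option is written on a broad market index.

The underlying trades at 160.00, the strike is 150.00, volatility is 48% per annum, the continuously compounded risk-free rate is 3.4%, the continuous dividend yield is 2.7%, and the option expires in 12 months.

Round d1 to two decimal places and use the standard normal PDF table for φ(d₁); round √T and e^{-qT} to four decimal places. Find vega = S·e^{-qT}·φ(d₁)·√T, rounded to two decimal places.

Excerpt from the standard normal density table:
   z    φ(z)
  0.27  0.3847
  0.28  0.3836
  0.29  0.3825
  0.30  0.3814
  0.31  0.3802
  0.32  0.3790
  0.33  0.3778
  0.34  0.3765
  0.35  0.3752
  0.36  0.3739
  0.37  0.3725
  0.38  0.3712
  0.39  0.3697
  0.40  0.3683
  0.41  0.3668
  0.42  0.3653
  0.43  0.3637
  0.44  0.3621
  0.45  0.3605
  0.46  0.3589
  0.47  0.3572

57.58

σ√T = 0.48 × 1.0000 = 0.4800
d₁ = [ln(160/150) + (0.034 − 0.027 + ½·0.48²)·1] / (σ√T) = (0.0645 + 0.1222) / 0.4800 = 0.3890 → 0.39
√T = √1 = 1.0000
φ(d₁) = φ(0.39) = 0.3697
e^(−qT) = e^(−0.027·1) = 0.9734
vega = S·e^(−qT)·φ(d₁)·√T = 160·0.9734·0.3697·1.0000 = 57.5786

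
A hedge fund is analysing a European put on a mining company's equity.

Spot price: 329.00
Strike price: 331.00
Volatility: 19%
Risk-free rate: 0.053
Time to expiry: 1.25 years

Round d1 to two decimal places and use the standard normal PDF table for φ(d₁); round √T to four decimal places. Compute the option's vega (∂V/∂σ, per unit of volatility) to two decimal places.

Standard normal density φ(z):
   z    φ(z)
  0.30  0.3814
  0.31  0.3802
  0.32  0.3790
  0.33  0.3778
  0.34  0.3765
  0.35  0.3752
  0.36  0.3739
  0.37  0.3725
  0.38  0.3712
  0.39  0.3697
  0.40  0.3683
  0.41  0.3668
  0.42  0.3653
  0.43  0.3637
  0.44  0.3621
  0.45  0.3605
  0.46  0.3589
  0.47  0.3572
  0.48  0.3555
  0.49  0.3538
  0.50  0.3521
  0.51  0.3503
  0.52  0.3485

135.98

T = 1.25;  σ√T = 0.2124
d₁ = [ln(329/331) + (0.053 + ½·0.19²)·1.25] / (σ√T) = (-0.0061 + 0.0888) / 0.2124 = 0.3896 ⇒ 0.39
√T = √1.25 = 1.1180
φ(d₁) = φ(0.39) = 0.3697
vega = S·φ(d₁)·√T = 329·0.3697·1.1180 = 135.9838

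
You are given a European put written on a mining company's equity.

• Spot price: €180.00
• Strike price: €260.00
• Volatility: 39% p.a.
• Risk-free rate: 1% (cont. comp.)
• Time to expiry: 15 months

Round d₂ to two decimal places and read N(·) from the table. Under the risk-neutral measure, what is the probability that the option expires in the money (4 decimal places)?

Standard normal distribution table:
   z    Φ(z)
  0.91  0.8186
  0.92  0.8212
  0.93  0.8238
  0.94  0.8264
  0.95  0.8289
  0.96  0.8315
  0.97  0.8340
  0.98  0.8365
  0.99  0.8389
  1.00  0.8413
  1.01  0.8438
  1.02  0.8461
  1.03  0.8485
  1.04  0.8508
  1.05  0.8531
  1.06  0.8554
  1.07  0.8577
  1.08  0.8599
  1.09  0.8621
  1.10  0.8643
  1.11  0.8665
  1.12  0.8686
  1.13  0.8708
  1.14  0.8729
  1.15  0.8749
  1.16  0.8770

σ√T = 0.39·√1.25 = 0.4360
d₁ = [ln(180/260) + (0.01 + ½·0.39²)·1.25] / (σ√T) = (-0.3677 + 0.1076) / 0.4360 = -0.5967 ≈ -0.60
d₂ = -0.5967 − 0.4360 = -1.0327 ≈ -1.03
Pr(exercise) under Q = N(−d₂) = N(1.03) = 0.8485

0.8485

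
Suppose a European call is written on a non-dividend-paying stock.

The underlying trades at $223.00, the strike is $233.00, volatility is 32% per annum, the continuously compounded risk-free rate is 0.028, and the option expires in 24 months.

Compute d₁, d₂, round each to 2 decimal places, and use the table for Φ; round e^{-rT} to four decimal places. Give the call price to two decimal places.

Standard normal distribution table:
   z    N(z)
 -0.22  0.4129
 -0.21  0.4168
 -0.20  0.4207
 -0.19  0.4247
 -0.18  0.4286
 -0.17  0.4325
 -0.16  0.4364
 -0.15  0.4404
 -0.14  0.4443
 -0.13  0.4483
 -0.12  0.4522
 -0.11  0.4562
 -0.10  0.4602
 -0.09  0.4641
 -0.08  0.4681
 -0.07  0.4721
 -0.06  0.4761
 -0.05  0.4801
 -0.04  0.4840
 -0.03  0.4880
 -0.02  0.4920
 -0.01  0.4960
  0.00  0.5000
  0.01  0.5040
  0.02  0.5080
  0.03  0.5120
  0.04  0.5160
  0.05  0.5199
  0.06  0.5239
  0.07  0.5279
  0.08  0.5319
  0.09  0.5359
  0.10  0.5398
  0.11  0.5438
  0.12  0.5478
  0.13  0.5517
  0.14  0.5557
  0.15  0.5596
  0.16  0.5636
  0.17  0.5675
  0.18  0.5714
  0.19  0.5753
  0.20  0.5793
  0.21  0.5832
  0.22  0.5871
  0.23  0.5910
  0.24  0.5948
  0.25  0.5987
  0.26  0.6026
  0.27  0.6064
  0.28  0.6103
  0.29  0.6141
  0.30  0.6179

σ√T = 0.32 × 1.4142 = 0.4525
ln(S/K) + (r + σ²/2)T = ln(223/233) + (0.028 + 0.32²/2)·2 = -0.0439 + 0.1584 = 0.1145
d₁ = 0.1145 / 0.4525 = 0.2531 which rounds to 0.25
d₂ = d₁ − σ√T = 0.2531 − 0.4525 = -0.1995 which rounds to -0.20
e^(−rT) = e^(−0.028·2) = 0.9455
C = 223·N(0.25) − 233·0.9455·N(-0.20) = 223·0.5987 − 233·0.9455·0.4207 = 133.5101 − 92.6808 = 40.8293

$40.83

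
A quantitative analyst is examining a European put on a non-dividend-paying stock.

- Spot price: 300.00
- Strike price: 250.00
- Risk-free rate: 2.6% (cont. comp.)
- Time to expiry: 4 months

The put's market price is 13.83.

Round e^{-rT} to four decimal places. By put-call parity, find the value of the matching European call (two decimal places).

65.98

e^(−rT) = e^(−0.026·0.3333) = 0.9914
Put-call parity: C − P = S − K·e^(−rT) = 300 − 250·0.9914 = 300 − 247.8500 = 52.1500
C = P + (C − P) = 13.83 + (52.1500) = 65.9800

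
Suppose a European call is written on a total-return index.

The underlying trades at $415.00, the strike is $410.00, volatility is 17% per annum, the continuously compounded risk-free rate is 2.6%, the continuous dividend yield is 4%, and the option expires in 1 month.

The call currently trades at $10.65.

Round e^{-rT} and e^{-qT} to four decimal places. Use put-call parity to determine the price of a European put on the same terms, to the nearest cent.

$6.12

exp(−qT) = exp(−0.04·0.08333) = 0.9967;  exp(−rT) = exp(−0.026·0.08333) = 0.9978
Put-call parity: C − P = S·e^(−qT) − K·e^(−rT) = 415·0.9967 − 410·0.9978 = 413.6305 − 409.0980 = 4.5325
P = C − (C − P) = 10.65 − (4.5325) = 6.1175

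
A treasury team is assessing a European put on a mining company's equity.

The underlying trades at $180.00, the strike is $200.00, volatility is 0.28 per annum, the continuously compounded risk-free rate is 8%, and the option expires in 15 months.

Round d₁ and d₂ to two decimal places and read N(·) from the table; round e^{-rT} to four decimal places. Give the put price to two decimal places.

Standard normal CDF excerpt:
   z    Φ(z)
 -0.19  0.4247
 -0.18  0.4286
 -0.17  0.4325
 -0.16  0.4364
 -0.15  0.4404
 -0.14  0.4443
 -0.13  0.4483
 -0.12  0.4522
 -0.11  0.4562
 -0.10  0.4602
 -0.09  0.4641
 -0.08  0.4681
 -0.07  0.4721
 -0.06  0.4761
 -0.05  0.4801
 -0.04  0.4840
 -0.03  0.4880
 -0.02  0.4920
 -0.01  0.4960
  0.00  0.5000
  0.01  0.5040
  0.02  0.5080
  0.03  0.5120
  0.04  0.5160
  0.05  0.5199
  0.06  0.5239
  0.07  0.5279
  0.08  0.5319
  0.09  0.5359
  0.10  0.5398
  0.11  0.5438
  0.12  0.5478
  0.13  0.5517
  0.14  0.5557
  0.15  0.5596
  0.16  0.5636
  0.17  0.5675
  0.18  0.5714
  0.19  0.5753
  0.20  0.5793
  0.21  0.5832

$22.72

T = 1.25;  σ√T = 0.3130
ln(S/K) + (r + σ²/2)T = ln(180/200) + (0.08 + 0.28²/2)·1.25 = -0.1054 + 0.1490 = 0.0436
d₁ = 0.0436 / 0.3130 = 0.1394 ⇒ 0.14
d₂ = d₁ − σ√T = 0.1394 − 0.3130 = -0.1736 ⇒ -0.17
exp(−rT) = exp(−0.08·1.25) = 0.9048
N(−d₂) = N(0.17) = 0.5675;  N(−d₁) = N(-0.14) = 0.4443
P = 200·0.9048·0.5675 − 180·0.4443 = 102.6948 − 79.9740 = 22.7208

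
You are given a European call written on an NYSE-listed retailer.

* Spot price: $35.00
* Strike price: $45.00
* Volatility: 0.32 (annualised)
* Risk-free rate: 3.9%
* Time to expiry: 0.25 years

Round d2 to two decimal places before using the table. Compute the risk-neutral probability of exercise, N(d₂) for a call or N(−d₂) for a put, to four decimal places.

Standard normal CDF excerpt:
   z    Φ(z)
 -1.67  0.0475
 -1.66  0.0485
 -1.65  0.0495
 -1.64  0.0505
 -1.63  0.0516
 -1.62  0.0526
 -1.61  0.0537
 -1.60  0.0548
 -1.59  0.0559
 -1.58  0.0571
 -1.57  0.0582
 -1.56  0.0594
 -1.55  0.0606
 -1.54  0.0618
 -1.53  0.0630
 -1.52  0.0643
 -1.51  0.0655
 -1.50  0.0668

0.0559

σ√T = 0.32 × 0.5000 = 0.1600
d₁ = [ln(35/45) + (0.039 + 0.32²/2)·0.25] / 0.1600 = [-0.2513 + 0.0226] / 0.1600 = -1.4298 ⇒ -1.43
d₂ = d₁ − σ√T = -1.4298 − 0.1600 = -1.5898 ⇒ -1.59
Risk-neutral Pr[S_T > K] = N(d₂) = N(-1.59) = 0.0559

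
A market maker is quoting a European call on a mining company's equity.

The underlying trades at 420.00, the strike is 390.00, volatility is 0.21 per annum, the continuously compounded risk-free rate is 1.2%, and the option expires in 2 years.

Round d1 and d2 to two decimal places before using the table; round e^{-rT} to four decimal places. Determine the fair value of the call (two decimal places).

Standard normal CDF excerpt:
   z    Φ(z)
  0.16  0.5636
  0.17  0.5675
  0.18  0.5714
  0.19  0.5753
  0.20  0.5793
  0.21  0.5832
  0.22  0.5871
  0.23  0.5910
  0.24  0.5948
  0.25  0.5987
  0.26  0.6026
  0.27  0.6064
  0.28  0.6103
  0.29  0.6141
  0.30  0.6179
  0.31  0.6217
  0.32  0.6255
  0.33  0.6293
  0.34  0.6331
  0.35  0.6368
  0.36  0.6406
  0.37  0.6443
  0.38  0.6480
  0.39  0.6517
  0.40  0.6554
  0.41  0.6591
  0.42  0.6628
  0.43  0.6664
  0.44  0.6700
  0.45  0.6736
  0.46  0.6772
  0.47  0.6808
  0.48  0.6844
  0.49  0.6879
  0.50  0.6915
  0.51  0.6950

69.88

T = 2;  σ√T = 0.2970
ln(S/K) + (r + σ²/2)T = ln(420/390) + (0.012 + 0.21²/2)·2 = 0.0741 + 0.0681 = 0.1422
d₁ = 0.1422 / 0.2970 = 0.4788 ⇒ 0.48
d₂ = d₁ − σ√T = 0.4788 − 0.2970 = 0.1819 ⇒ 0.18
exp(−rT) = exp(−0.012·2) = 0.9763
N(d₁) = N(0.48) = 0.6844;  N(d₂) = N(0.18) = 0.5714
C = 420·0.6844 − 390·0.9763·0.5714 = 287.4480 − 217.5645 = 69.8835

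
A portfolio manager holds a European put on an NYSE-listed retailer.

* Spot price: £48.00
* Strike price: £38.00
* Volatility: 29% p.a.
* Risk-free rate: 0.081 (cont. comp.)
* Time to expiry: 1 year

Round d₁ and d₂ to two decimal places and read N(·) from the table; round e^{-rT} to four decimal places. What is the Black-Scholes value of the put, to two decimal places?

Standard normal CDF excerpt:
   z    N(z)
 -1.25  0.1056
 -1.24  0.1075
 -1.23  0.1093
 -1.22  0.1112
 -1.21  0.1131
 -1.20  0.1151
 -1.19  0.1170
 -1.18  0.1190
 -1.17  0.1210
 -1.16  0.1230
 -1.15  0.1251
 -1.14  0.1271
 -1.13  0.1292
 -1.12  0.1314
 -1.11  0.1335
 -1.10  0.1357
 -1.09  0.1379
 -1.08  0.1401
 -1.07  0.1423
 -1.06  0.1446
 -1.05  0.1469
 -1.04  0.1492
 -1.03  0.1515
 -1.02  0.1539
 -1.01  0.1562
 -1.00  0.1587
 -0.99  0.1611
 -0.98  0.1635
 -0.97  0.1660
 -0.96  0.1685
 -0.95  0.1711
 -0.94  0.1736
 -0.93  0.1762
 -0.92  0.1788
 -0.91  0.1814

T = 1;  σ√T = 0.2900
d₁ = [ln(48/38) + (0.081 + 0.29²/2)·1] / 0.2900 = [0.2336 + 0.1230] / 0.2900 = 1.2299 → 1.23
d₂ = d₁ − σ√T = 1.2299 − 0.2900 = 0.9399 → 0.94
exp(−rT) = exp(−0.081·1) = 0.9222
P = 38·0.9222·N(-0.94) − 48·N(-1.23) = 38·0.9222·0.1736 − 48·0.1093 = 6.0836 − 5.2464 = 0.8372

£0.84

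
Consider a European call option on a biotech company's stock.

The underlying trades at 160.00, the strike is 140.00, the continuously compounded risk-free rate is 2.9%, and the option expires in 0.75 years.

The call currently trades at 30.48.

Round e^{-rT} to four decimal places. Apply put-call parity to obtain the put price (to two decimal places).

e^(−rT) = e^(−0.029·0.75) = 0.9785
Put-call parity: C − P = S − K·e^(−rT) = 160 − 140·0.9785 = 160 − 136.9900 = 23.0100
P = C − (C − P) = 30.48 − (23.0100) = 7.4700

7.47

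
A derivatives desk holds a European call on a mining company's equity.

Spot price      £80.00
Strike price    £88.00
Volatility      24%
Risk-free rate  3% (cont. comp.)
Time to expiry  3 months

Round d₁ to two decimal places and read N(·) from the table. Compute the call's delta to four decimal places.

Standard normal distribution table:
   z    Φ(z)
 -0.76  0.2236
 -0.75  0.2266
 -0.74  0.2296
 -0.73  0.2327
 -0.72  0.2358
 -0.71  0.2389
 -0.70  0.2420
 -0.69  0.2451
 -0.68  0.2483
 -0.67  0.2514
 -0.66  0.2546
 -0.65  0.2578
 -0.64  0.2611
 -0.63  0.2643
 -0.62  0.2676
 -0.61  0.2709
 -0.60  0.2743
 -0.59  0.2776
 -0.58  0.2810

σ√T = 0.24·√0.25 = 0.1200
d₁ = [ln(80/88) + (0.03 + 0.24²/2)·0.25] / 0.1200 = [-0.0953 + 0.0147] / 0.1200 = -0.6718 which rounds to -0.67
N(d₁) = N(-0.67) = 0.2514
Δ_call = N(d₁) = 0.2514

0.2514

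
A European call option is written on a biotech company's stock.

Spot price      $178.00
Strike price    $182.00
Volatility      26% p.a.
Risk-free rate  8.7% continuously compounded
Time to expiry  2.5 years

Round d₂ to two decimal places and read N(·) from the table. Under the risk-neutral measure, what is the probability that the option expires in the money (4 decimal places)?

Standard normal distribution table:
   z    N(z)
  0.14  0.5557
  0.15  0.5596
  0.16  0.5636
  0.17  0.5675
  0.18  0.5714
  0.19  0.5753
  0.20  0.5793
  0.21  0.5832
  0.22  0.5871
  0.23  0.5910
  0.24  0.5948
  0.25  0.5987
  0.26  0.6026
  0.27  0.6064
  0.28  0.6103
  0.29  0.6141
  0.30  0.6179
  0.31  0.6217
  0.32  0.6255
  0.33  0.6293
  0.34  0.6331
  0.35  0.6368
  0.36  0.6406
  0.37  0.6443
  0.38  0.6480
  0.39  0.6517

T = 2.5;  σ√T = 0.4111
ln(S/K) + (r + σ²/2)T = ln(178/182) + (0.087 + 0.26²/2)·2.5 = -0.0222 + 0.3020 = 0.2798
d₁ = 0.2798 / 0.4111 = 0.6806 ⇒ 0.68
d₂ = d₁ − σ√T = 0.6806 − 0.4111 = 0.2695 ⇒ 0.27
Risk-neutral Pr[S_T > K] = N(d₂) = N(0.27) = 0.6064

0.6064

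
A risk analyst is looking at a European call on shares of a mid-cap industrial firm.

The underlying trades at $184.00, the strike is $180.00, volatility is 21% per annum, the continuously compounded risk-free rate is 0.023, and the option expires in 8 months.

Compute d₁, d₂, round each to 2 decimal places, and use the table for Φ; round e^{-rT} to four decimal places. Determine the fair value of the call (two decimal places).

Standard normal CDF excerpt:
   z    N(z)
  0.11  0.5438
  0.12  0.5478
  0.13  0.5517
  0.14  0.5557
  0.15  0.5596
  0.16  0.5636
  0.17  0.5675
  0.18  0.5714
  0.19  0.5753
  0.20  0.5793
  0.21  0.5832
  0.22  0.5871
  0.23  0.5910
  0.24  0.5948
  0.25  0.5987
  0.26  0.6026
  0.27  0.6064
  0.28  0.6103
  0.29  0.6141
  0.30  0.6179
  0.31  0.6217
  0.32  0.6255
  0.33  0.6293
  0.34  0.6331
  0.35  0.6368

$15.90

σ√T = 0.21·√0.6667 = 0.1715
d₁ = [ln(184/180) + (0.023 + 0.21²/2)·0.6667] / 0.1715 = [0.0220 + 0.0300] / 0.1715 = 0.3033 ⇒ 0.30
d₂ = d₁ − σ√T = 0.3033 − 0.1715 = 0.1319 ⇒ 0.13
e^(−rT) = e^(−0.023·0.6667) = 0.9848
N(d₁) = N(0.30) = 0.6179;  N(d₂) = N(0.13) = 0.5517
C = 184·0.6179 − 180·0.9848·0.5517 = 113.6936 − 97.7965 = 15.8971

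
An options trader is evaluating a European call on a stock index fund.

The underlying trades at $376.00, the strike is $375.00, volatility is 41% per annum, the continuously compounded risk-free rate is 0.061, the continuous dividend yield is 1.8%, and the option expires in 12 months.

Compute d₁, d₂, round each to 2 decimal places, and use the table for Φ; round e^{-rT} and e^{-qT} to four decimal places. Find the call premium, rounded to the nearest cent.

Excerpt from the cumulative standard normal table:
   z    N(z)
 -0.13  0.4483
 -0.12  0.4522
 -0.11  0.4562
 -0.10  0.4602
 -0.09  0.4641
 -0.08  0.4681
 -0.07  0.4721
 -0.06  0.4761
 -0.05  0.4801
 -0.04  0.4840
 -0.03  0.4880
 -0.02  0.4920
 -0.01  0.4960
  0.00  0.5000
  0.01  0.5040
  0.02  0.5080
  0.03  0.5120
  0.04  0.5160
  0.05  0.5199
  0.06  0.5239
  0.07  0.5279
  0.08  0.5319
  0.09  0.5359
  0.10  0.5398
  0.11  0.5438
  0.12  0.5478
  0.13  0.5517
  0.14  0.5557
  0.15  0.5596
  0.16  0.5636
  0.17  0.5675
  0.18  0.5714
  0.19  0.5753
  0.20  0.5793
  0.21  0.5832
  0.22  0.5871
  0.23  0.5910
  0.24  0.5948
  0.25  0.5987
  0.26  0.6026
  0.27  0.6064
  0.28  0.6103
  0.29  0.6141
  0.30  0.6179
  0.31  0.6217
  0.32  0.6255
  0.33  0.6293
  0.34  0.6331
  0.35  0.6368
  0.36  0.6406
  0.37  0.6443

$67.27

T = 1;  σ√T = 0.4100
d₁ = [ln(376/375) + (0.061 − 0.018 + 0.41²/2)·1] / 0.4100 = [0.0027 + 0.1270] / 0.4100 = 0.3164 → 0.32
d₂ = d₁ − σ√T = 0.3164 − 0.4100 = -0.0936 → -0.09
e^(−qT) = e^(−0.018·1) = 0.9822;  e^(−rT) = e^(−0.061·1) = 0.9408
N(d₁) = N(0.32) = 0.6255;  N(d₂) = N(-0.09) = 0.4641
C = 376·0.9822·0.6255 − 375·0.9408·0.4641 = 231.0017 − 163.7345 = 67.2672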